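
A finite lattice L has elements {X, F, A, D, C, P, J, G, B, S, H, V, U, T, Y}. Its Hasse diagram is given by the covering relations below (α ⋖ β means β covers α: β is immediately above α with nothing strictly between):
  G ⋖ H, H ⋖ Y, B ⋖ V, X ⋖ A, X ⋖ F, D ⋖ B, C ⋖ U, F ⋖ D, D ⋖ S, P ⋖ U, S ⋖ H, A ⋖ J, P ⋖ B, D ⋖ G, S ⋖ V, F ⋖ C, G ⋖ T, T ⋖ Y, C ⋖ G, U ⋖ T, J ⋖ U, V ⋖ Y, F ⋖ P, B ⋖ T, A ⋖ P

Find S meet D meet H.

D

Common lower bounds of {S, D, H}: D, F, X.
The greatest among these is D.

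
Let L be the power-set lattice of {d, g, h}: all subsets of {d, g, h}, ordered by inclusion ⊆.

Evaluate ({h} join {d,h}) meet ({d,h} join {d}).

{h} ∨ {d,h} = {d,h}
{d,h} ∨ {d} = {d,h}
{d,h} ∧ {d,h} = {d,h}

{d,h}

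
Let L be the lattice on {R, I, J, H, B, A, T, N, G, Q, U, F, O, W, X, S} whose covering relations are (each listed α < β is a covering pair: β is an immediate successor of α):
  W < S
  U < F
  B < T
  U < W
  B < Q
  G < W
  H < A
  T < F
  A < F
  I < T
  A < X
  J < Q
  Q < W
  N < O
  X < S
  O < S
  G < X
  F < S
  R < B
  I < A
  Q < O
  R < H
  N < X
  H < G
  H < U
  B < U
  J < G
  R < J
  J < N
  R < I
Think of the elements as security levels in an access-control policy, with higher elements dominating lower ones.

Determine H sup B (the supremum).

U

Common upper bounds of {H, B}: F, S, U, W.
The least among these is U.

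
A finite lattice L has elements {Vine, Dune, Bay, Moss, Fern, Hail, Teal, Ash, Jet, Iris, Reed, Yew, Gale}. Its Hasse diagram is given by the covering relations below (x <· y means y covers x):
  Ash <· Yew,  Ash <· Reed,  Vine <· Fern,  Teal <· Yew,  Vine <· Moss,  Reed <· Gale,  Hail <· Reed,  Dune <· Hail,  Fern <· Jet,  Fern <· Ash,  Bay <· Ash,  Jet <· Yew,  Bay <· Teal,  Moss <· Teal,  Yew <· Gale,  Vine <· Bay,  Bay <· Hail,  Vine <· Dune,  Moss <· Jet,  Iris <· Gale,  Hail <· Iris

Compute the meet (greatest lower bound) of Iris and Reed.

Hail

Common lower bounds of {Iris, Reed}: Bay, Dune, Hail, Vine.
The greatest among these is Hail.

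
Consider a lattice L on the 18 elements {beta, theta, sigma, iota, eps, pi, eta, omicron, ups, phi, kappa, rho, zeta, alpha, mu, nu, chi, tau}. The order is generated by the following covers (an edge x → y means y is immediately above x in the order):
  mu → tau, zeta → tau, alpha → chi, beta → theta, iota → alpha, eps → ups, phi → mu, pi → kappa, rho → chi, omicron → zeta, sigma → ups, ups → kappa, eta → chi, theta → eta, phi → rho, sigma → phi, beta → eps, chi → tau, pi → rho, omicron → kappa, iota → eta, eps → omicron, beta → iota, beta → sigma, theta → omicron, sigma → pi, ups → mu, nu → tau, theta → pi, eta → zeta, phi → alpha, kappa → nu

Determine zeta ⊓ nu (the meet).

Common lower bounds of {zeta, nu}: beta, eps, omicron, theta.
The greatest among these is omicron.

omicron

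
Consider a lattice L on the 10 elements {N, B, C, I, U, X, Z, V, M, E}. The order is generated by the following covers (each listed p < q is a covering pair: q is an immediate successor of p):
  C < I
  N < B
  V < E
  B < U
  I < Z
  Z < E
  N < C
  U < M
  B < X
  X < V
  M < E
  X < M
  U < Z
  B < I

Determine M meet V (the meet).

X

Common lower bounds of {M, V}: B, N, X.
The greatest among these is X.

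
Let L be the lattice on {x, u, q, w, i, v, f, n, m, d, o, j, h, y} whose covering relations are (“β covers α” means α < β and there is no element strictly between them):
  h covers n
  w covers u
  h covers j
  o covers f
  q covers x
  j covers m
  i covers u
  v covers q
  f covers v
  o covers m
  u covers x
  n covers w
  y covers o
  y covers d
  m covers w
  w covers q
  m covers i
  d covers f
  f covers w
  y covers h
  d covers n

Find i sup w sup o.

Common upper bounds of {i, w, o}: o, y.
The least among these is o.

o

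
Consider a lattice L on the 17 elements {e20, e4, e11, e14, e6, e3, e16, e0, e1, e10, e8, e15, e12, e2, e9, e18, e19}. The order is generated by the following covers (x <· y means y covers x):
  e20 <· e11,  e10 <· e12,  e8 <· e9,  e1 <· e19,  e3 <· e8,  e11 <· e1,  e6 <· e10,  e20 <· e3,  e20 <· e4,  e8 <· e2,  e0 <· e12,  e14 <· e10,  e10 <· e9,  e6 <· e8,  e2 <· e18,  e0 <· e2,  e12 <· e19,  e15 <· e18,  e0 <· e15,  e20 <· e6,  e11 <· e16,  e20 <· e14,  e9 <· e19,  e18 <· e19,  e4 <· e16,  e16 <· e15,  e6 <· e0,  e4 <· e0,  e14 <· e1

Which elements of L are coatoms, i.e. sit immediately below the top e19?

e1, e12, e18, e9

The coatoms are exactly the elements covered by e19: e1, e12, e18, e9.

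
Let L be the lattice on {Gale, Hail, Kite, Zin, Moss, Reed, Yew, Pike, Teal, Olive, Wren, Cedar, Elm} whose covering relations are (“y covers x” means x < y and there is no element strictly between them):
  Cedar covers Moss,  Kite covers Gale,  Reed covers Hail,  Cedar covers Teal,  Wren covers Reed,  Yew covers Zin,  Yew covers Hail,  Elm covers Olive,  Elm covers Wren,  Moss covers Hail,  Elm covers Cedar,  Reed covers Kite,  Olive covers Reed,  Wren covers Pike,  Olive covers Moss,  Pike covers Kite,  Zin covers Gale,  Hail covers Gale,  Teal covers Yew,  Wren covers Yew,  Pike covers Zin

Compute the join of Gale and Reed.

Common upper bounds of {Gale, Reed}: Elm, Olive, Reed, Wren.
The least among these is Reed.

Reed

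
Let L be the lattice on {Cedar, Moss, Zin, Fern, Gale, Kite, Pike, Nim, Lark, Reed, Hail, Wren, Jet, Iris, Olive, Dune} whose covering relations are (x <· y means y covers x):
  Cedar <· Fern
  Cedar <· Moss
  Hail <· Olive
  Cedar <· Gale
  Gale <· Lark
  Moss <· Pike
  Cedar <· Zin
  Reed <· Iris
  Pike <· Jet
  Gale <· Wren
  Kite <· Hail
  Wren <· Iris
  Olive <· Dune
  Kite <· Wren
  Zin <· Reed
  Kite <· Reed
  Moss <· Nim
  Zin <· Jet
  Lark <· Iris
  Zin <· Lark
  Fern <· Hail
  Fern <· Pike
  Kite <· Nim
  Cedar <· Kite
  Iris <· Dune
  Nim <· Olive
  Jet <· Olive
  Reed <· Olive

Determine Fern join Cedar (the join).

Fern

Common upper bounds of {Fern, Cedar}: Dune, Fern, Hail, Jet, Olive, Pike.
The least among these is Fern.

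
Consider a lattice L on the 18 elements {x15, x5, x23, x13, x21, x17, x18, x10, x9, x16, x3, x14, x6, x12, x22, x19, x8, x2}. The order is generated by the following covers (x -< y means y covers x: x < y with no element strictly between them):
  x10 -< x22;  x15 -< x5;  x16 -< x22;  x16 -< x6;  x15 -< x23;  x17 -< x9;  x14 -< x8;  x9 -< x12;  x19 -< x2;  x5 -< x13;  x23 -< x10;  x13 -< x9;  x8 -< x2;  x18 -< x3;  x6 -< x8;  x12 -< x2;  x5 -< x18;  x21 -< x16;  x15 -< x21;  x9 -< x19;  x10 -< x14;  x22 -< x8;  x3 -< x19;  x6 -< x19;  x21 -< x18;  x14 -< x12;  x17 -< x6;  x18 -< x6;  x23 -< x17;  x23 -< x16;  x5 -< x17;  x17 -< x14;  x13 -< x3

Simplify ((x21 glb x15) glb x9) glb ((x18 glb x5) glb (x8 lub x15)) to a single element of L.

x15

x21 ∧ x15 = x15
x15 ∧ x9 = x15
x18 ∧ x5 = x5
x8 ∨ x15 = x8
x5 ∧ x8 = x5
x15 ∧ x5 = x15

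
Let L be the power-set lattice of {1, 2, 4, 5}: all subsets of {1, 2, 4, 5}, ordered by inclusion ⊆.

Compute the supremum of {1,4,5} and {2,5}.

Under ⊆, join is union: {1,4,5} ∪ {2,5} = {1,2,4,5}.

{1,2,4,5}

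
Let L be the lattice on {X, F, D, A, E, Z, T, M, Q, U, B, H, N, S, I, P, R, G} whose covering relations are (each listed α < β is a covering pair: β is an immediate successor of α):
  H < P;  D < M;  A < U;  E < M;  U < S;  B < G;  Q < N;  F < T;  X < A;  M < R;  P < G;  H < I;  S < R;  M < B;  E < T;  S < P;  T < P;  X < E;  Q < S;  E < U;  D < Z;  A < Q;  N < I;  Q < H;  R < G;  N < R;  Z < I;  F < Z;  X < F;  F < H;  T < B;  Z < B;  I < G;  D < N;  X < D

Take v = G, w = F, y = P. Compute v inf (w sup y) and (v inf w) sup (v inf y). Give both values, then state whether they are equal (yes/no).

w sup y = P, so v inf (w sup y) = G inf P = P.
v inf w = F and v inf y = P, so (v inf w) sup (v inf y) = F sup P = P.
Equal: yes.

P; P; yes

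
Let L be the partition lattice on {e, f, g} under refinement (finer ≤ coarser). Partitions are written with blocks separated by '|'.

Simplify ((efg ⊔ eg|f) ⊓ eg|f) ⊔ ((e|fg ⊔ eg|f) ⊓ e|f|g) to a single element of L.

efg ∨ eg|f = efg
efg ∧ eg|f = eg|f
e|fg ∨ eg|f = efg
efg ∧ e|f|g = e|f|g
eg|f ∨ e|f|g = eg|f

eg|f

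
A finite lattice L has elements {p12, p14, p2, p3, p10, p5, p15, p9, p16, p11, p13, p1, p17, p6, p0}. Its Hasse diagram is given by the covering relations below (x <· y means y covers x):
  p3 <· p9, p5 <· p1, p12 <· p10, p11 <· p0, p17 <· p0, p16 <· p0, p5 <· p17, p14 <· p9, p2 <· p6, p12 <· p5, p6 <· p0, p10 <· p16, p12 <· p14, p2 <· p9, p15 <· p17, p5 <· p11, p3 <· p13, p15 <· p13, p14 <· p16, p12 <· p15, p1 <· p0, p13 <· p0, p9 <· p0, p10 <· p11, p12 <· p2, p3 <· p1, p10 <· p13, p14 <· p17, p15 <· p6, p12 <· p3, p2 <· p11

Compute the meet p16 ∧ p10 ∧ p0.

Common lower bounds of {p16, p10, p0}: p10, p12.
The greatest among these is p10.

p10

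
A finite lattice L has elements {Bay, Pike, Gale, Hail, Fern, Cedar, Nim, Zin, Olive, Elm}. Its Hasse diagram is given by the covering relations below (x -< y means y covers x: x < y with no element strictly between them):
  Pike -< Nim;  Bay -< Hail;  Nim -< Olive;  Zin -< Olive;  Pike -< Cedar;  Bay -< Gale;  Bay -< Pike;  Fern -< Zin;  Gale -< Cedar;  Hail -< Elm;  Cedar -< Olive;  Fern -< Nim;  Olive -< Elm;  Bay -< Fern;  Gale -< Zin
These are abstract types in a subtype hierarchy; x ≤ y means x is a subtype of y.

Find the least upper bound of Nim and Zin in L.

Olive

Common upper bounds of {Nim, Zin}: Elm, Olive.
The least among these is Olive.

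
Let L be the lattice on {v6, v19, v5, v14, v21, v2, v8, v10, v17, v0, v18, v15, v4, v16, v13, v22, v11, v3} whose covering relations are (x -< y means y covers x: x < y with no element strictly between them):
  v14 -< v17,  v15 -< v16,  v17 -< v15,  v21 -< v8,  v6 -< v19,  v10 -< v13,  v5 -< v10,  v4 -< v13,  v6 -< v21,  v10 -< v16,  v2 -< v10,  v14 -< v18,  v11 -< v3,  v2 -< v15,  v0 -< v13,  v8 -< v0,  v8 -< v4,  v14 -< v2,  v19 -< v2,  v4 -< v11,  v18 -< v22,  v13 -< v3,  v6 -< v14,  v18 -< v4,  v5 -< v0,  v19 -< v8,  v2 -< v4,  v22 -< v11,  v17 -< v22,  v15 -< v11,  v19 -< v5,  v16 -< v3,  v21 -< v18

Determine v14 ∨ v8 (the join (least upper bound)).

Common upper bounds of {v14, v8}: v11, v13, v3, v4.
The least among these is v4.

v4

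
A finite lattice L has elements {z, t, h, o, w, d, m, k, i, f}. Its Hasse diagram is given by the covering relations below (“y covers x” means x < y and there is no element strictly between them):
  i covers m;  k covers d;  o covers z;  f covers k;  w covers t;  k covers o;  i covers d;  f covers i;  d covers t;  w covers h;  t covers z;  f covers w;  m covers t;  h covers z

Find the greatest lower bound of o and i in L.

z

Common lower bounds of {o, i}: z.
The greatest among these is z.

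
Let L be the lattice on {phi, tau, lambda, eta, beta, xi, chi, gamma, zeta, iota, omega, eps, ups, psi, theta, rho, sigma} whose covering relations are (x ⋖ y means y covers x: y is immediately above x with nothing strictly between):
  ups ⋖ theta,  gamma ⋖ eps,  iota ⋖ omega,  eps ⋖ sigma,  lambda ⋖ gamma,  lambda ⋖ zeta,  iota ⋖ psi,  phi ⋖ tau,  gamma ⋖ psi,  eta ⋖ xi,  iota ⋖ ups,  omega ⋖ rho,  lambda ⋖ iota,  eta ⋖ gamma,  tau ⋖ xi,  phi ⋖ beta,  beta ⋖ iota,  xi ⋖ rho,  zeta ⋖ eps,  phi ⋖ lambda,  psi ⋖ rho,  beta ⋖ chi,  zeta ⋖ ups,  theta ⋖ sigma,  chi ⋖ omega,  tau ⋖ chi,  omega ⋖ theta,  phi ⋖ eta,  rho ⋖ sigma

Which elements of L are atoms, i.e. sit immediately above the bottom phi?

The atoms are exactly the elements that cover phi: beta, eta, lambda, tau.

beta, eta, lambda, tau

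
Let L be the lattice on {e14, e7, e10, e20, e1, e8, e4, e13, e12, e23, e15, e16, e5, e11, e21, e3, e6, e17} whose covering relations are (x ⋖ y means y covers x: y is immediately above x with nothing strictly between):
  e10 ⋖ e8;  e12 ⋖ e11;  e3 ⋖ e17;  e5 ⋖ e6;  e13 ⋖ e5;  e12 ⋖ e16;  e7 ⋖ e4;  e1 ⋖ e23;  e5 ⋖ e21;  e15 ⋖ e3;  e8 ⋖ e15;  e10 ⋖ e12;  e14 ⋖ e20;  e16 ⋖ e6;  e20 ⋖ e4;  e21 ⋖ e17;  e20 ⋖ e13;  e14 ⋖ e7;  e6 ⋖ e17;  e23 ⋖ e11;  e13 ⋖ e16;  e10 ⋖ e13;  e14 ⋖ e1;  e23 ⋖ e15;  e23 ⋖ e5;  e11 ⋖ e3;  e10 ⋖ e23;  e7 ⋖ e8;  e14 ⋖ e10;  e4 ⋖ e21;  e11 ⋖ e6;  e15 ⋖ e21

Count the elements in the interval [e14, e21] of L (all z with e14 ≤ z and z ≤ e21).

The interval [e14, e21] = {e1, e10, e13, e14, e15, e20, e21, e23, e4, e5, e7, e8}, which has 12 elements.

12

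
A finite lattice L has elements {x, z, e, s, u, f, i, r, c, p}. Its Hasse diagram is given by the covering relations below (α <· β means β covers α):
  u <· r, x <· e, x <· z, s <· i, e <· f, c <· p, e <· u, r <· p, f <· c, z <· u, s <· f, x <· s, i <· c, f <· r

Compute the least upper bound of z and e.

u

Common upper bounds of {z, e}: p, r, u.
The least among these is u.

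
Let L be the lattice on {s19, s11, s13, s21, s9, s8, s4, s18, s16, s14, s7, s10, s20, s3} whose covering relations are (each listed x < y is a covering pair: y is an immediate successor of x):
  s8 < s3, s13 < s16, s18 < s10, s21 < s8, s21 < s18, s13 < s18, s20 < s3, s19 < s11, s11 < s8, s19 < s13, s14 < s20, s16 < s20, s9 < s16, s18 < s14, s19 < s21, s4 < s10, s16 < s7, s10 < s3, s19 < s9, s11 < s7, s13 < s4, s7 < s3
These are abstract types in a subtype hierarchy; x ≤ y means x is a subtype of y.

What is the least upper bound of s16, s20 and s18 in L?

Common upper bounds of {s16, s20, s18}: s20, s3.
The least among these is s20.

s20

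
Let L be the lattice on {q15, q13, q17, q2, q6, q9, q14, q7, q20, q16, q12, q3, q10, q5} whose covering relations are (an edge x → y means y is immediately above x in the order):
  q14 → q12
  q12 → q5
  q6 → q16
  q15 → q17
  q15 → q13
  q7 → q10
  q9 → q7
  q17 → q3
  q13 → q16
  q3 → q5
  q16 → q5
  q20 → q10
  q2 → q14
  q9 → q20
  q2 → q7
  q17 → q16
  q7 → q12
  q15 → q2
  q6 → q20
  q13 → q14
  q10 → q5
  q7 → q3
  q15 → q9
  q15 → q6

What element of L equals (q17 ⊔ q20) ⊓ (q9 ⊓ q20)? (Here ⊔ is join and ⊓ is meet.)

q9

q17 ∨ q20 = q5
q9 ∧ q20 = q9
q5 ∧ q9 = q9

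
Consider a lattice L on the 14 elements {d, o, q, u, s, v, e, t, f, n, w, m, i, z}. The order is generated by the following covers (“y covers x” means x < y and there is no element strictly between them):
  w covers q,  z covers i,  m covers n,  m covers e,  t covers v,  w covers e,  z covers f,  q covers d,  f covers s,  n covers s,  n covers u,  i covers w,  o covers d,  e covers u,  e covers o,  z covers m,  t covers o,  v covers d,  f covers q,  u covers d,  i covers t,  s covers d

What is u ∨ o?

e

Common upper bounds of {u, o}: e, i, m, w, z.
The least among these is e.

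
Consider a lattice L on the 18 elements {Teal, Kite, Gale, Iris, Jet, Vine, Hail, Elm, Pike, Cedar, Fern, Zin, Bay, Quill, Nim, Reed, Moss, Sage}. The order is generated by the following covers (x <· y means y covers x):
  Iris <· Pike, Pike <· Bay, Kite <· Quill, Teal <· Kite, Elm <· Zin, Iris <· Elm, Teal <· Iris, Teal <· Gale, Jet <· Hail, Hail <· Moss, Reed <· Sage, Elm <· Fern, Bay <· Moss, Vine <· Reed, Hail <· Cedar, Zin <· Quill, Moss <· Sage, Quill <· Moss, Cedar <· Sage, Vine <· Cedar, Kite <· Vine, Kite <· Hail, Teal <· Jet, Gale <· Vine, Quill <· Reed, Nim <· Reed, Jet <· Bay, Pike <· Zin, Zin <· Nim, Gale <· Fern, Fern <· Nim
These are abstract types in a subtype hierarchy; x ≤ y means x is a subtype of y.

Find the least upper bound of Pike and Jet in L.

Common upper bounds of {Pike, Jet}: Bay, Moss, Sage.
The least among these is Bay.

Bay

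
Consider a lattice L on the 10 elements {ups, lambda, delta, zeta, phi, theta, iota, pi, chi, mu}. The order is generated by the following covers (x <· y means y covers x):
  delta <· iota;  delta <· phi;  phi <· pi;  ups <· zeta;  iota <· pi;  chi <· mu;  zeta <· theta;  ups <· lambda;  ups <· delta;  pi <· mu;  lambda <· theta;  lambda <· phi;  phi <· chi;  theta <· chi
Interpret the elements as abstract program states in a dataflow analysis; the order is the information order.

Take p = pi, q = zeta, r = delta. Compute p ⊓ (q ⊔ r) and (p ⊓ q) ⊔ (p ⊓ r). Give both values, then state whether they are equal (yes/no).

q ⊔ r = chi, so p ⊓ (q ⊔ r) = pi ⊓ chi = phi.
p ⊓ q = ups and p ⊓ r = delta, so (p ⊓ q) ⊔ (p ⊓ r) = ups ⊔ delta = delta.
Equal: no.

phi; delta; no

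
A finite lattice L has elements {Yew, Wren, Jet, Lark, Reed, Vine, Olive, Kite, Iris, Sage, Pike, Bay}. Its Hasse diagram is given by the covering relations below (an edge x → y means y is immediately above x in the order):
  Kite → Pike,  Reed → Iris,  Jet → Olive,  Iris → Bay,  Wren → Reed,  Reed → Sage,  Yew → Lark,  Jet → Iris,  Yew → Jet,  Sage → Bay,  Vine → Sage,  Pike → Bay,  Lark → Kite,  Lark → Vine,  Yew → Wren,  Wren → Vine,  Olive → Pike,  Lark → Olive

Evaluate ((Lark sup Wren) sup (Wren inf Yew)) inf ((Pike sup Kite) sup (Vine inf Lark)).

Lark

Lark ∨ Wren = Vine
Wren ∧ Yew = Yew
Vine ∨ Yew = Vine
Pike ∨ Kite = Pike
Vine ∧ Lark = Lark
Pike ∨ Lark = Pike
Vine ∧ Pike = Lark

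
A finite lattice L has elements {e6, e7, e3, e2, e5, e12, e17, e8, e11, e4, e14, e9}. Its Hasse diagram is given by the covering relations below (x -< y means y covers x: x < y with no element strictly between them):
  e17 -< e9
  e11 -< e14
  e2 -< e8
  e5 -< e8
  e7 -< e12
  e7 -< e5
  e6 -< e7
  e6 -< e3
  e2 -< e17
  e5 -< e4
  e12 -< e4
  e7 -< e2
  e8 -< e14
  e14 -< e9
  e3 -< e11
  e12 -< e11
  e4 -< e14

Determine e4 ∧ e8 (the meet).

Common lower bounds of {e4, e8}: e5, e6, e7.
The greatest among these is e5.

e5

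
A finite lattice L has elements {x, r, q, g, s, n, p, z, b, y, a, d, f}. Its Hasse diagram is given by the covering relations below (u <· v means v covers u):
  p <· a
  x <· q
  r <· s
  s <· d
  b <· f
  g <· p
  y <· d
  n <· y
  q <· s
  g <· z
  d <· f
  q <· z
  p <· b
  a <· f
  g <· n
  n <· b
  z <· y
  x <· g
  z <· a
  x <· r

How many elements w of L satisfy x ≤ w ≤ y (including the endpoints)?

The interval [x, y] = {g, n, q, x, y, z}, which has 6 elements.

6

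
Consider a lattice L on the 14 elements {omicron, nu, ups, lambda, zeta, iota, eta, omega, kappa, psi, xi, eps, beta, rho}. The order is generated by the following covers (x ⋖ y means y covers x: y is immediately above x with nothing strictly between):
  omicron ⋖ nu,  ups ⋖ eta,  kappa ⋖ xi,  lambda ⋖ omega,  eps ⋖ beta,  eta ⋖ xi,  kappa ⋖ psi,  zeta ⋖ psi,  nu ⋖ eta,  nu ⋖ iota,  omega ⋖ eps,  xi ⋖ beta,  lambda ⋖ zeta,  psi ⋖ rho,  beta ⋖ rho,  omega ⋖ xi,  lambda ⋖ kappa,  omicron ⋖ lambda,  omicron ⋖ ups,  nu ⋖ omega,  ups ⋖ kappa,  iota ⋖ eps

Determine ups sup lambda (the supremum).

kappa

Common upper bounds of {ups, lambda}: beta, kappa, psi, rho, xi.
The least among these is kappa.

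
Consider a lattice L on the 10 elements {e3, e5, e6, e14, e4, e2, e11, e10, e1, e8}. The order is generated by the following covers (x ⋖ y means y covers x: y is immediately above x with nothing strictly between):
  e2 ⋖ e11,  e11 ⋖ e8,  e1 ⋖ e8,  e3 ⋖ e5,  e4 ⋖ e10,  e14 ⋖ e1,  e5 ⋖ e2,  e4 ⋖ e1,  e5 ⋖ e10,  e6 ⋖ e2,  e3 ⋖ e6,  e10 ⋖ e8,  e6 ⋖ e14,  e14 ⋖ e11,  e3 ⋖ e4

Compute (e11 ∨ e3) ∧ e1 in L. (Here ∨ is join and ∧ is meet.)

e11 ∨ e3 = e11
e11 ∧ e1 = e14

e14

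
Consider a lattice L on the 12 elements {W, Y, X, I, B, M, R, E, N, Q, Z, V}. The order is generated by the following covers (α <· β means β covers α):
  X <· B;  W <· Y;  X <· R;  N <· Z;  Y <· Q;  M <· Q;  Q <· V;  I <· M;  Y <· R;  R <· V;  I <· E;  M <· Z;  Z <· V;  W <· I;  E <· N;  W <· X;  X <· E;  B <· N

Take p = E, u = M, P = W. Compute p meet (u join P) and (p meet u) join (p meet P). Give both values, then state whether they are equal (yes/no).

u join P = M, so p meet (u join P) = E meet M = I.
p meet u = I and p meet P = W, so (p meet u) join (p meet P) = I join W = I.
Equal: yes.

I; I; yes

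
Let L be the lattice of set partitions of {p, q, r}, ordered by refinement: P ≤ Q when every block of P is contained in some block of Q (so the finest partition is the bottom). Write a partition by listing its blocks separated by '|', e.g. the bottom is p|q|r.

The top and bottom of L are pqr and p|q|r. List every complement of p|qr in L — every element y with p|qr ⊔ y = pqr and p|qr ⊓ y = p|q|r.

pq|r, pr|q

Need y with p|qr ∨ y = pqr and p|qr ∧ y = p|q|r.
Checking each element gives: pq|r, pr|q.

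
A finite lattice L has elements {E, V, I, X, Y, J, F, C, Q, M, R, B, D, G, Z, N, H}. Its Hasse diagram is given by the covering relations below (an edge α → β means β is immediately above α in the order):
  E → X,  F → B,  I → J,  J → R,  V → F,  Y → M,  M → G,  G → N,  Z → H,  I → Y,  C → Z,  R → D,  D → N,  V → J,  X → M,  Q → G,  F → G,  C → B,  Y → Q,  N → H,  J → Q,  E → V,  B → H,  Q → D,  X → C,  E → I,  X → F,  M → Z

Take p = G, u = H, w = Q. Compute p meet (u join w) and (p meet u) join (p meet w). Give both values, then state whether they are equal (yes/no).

G; G; yes

u join w = H, so p meet (u join w) = G meet H = G.
p meet u = G and p meet w = Q, so (p meet u) join (p meet w) = G join Q = G.
Equal: yes.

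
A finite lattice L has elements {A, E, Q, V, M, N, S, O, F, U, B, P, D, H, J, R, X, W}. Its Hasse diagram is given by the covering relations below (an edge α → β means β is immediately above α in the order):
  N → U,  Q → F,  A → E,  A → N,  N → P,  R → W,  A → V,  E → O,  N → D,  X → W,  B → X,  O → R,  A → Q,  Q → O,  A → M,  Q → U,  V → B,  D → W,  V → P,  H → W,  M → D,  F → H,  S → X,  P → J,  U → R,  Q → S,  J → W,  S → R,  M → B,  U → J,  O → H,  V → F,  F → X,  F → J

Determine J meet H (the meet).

Common lower bounds of {J, H}: A, F, Q, V.
The greatest among these is F.

F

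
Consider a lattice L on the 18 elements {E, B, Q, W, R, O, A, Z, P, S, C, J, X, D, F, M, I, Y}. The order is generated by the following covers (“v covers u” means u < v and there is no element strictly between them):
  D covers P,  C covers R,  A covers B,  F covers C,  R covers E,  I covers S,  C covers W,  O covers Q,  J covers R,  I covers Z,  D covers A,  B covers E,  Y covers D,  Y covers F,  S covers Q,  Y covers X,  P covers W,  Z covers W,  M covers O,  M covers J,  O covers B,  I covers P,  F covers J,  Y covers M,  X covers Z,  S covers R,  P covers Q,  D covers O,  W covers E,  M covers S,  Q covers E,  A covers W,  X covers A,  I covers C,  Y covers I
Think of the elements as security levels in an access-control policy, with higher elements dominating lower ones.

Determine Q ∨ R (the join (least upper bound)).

S

Common upper bounds of {Q, R}: I, M, S, Y.
The least among these is S.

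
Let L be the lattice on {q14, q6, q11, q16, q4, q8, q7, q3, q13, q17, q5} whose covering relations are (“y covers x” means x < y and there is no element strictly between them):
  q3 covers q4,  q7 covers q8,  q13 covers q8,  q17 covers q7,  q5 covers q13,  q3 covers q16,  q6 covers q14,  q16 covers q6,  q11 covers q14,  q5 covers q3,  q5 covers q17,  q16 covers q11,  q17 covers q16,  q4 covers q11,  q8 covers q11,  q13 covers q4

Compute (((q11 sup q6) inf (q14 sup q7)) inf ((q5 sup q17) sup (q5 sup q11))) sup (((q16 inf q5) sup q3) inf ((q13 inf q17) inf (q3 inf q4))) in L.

q11

q11 ∨ q6 = q16
q14 ∨ q7 = q7
q16 ∧ q7 = q11
q5 ∨ q17 = q5
q5 ∨ q11 = q5
q5 ∨ q5 = q5
q11 ∧ q5 = q11
q16 ∧ q5 = q16
q16 ∨ q3 = q3
q13 ∧ q17 = q8
q3 ∧ q4 = q4
q8 ∧ q4 = q11
q3 ∧ q11 = q11
q11 ∨ q11 = q11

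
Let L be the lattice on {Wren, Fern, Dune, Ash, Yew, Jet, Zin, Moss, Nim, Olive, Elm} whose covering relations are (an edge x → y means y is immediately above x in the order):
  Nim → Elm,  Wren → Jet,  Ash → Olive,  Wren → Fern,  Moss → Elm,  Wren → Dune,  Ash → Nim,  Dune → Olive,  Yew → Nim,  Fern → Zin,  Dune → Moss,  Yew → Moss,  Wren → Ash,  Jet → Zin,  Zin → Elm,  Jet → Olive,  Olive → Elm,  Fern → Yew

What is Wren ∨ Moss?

Common upper bounds of {Wren, Moss}: Elm, Moss.
The least among these is Moss.

Moss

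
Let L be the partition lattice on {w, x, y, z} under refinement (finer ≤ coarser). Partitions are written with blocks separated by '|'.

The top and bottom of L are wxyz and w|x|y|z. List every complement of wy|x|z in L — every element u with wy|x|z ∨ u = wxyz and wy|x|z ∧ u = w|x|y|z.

Need u with wy|x|z ∨ u = wxyz and wy|x|z ∧ u = w|x|y|z.
Checking each element gives: wxz|y, wx|yz, wz|xy, w|xyz.

wxz|y, wx|yz, wz|xy, w|xyz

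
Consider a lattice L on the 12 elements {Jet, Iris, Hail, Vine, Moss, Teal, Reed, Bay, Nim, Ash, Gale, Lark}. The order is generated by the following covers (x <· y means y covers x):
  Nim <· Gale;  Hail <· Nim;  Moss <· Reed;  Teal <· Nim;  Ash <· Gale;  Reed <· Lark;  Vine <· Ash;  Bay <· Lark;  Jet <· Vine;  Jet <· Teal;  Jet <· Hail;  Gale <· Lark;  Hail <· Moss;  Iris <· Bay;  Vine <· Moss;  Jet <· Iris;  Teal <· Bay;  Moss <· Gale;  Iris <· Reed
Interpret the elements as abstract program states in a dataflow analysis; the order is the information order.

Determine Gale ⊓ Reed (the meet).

Common lower bounds of {Gale, Reed}: Hail, Jet, Moss, Vine.
The greatest among these is Moss.

Moss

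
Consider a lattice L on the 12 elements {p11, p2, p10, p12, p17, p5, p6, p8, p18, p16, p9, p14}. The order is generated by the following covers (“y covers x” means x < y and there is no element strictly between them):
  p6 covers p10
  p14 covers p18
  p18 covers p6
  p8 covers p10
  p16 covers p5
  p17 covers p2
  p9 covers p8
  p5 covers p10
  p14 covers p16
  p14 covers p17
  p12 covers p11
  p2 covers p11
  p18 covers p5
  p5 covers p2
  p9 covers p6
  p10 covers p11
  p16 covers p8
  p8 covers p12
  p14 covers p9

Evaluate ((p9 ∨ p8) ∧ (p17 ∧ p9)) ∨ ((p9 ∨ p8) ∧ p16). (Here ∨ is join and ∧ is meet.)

p8

p9 ∨ p8 = p9
p17 ∧ p9 = p11
p9 ∧ p11 = p11
p9 ∨ p8 = p9
p9 ∧ p16 = p8
p11 ∨ p8 = p8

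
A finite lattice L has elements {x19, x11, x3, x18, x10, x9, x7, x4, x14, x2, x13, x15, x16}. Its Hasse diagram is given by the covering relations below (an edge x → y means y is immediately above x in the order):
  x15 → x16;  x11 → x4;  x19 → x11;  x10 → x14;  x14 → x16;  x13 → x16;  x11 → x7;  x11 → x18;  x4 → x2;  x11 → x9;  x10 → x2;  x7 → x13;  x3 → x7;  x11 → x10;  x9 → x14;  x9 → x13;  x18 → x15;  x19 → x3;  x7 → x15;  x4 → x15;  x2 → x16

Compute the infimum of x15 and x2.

Common lower bounds of {x15, x2}: x11, x19, x4.
The greatest among these is x4.

x4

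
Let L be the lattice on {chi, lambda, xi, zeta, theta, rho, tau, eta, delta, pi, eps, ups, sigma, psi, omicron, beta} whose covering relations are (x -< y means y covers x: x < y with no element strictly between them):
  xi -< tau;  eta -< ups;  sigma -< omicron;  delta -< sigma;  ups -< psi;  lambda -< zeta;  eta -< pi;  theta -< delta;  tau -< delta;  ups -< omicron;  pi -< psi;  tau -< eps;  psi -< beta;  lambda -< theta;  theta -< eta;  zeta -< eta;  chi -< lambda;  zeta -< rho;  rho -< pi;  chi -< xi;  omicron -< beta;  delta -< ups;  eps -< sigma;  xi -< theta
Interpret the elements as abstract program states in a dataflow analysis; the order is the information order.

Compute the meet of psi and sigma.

Common lower bounds of {psi, sigma}: chi, delta, lambda, tau, theta, xi.
The greatest among these is delta.

delta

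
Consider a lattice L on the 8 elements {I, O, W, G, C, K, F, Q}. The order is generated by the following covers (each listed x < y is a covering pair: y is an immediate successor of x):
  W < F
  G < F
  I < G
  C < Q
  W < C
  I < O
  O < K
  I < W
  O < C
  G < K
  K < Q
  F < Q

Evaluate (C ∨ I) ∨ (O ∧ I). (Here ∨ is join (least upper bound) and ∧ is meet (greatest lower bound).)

C ∨ I = C
O ∧ I = I
C ∨ I = C

C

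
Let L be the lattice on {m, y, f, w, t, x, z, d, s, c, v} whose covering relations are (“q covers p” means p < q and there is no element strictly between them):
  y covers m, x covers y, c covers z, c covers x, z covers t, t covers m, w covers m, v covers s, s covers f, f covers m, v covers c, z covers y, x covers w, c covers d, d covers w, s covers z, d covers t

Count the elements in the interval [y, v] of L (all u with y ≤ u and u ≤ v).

6

The interval [y, v] = {c, s, v, x, y, z}, which has 6 elements.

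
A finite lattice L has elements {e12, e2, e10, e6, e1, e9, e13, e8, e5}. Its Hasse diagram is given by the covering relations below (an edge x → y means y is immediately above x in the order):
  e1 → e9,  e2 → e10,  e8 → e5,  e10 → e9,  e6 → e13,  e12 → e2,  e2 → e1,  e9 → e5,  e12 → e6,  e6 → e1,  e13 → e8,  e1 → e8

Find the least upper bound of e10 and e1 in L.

Common upper bounds of {e10, e1}: e5, e9.
The least among these is e9.

e9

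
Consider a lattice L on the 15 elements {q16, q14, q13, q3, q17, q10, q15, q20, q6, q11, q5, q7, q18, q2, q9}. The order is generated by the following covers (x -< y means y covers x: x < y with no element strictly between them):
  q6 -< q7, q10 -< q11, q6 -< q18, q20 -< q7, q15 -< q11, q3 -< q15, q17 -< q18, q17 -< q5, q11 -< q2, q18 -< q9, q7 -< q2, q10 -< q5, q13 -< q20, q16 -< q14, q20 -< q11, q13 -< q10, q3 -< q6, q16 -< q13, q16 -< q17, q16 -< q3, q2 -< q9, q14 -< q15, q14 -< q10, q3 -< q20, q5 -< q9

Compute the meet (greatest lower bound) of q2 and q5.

q10

Common lower bounds of {q2, q5}: q10, q13, q14, q16.
The greatest among these is q10.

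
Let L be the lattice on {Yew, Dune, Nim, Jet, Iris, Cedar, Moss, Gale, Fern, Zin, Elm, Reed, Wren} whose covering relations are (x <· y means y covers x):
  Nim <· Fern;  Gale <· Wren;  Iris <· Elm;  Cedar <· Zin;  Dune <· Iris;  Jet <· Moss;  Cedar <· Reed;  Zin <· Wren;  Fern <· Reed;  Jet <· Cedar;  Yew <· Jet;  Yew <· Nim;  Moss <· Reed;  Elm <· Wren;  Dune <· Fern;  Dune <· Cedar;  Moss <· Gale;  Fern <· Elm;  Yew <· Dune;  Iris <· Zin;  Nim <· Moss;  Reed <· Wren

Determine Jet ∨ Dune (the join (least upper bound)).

Common upper bounds of {Jet, Dune}: Cedar, Reed, Wren, Zin.
The least among these is Cedar.

Cedar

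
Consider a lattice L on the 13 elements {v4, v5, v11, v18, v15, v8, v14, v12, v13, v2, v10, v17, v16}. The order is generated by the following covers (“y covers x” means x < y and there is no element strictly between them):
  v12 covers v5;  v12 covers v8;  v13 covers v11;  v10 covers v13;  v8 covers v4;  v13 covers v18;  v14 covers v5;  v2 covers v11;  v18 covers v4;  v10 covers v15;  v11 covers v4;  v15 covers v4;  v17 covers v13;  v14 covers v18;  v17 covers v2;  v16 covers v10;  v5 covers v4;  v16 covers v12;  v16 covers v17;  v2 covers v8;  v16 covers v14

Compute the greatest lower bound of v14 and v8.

Common lower bounds of {v14, v8}: v4.
The greatest among these is v4.

v4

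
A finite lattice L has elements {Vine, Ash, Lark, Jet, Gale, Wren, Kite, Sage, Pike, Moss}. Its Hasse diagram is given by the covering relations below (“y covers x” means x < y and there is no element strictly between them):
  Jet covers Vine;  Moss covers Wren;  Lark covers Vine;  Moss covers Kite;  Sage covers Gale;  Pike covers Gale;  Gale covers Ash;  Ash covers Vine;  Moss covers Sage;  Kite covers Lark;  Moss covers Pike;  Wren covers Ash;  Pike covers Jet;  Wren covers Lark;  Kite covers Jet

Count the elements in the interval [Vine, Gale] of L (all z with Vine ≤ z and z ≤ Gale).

3

The interval [Vine, Gale] = {Ash, Gale, Vine}, which has 3 elements.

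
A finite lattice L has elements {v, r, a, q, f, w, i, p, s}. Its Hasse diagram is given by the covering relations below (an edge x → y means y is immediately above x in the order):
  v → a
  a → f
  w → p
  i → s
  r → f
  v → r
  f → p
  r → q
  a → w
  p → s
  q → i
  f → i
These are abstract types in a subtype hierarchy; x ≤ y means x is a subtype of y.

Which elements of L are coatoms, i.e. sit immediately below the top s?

i, p

The coatoms are exactly the elements covered by s: i, p.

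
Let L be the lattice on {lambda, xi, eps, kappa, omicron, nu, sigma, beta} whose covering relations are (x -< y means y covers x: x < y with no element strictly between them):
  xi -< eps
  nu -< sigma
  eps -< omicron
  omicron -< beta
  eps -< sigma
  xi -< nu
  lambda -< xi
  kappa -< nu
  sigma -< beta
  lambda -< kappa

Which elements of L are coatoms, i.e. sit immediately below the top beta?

The coatoms are exactly the elements covered by beta: omicron, sigma.

omicron, sigma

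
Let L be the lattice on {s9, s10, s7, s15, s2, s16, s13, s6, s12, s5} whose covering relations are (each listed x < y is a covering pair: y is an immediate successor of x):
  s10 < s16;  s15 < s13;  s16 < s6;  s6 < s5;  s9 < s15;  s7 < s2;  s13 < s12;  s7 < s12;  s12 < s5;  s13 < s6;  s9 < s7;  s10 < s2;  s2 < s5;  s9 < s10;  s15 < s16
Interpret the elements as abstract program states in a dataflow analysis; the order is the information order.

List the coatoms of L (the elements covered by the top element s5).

s12, s2, s6

The coatoms are exactly the elements covered by s5: s12, s2, s6.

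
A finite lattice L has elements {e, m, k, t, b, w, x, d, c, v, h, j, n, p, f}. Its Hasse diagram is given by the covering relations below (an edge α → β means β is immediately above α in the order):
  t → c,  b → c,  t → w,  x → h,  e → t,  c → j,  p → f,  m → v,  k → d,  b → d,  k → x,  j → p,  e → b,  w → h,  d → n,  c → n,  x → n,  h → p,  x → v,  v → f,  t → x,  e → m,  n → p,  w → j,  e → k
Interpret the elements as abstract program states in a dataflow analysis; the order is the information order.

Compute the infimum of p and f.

Common lower bounds of {p, f}: b, c, d, e, h, j, k, n, p, t, w, x.
The greatest among these is p.

p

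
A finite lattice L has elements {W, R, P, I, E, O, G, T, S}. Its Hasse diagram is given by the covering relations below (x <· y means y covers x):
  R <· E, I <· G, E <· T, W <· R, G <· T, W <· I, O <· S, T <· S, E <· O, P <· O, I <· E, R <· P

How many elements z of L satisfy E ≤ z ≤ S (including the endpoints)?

The interval [E, S] = {E, O, S, T}, which has 4 elements.

4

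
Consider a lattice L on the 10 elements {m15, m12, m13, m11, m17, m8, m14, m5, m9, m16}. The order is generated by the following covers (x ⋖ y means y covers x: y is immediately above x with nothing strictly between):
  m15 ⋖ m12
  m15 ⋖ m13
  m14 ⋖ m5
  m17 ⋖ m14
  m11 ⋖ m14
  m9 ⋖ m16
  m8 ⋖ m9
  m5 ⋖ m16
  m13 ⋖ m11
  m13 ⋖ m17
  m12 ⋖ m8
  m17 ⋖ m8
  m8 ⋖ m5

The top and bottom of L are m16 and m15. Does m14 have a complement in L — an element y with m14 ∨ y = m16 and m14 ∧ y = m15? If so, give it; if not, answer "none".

For every candidate y, either m14 ∨ y ≠ m16 or m14 ∧ y ≠ m15; no complement exists.

none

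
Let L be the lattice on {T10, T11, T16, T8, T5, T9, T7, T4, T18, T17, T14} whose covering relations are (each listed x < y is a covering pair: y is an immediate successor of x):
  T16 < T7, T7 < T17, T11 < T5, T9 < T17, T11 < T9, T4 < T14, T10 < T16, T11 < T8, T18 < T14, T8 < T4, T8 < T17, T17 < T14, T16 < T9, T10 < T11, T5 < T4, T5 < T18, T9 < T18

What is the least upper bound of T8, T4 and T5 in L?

T4

Common upper bounds of {T8, T4, T5}: T14, T4.
The least among these is T4.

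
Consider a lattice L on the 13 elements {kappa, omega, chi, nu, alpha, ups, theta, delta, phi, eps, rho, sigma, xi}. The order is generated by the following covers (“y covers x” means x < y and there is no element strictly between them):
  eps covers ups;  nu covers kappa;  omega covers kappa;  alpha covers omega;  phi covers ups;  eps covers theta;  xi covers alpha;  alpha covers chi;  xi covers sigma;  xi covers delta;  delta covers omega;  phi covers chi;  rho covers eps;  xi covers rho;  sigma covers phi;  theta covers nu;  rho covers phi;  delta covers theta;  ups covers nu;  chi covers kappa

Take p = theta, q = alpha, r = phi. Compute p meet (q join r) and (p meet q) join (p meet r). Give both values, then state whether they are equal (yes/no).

theta; nu; no

q join r = xi, so p meet (q join r) = theta meet xi = theta.
p meet q = kappa and p meet r = nu, so (p meet q) join (p meet r) = kappa join nu = nu.
Equal: no.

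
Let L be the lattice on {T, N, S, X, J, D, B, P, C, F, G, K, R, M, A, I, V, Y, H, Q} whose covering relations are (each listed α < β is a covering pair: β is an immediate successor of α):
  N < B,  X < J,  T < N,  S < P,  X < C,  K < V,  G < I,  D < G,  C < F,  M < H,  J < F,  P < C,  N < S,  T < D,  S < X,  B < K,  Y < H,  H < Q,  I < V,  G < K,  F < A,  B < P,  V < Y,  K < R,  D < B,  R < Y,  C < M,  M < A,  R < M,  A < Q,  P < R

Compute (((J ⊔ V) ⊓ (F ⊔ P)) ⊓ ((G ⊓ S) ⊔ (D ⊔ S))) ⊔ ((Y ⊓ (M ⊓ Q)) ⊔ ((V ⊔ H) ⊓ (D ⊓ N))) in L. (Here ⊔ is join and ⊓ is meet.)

R

J ∨ V = Q
F ∨ P = F
Q ∧ F = F
G ∧ S = T
D ∨ S = P
T ∨ P = P
F ∧ P = P
M ∧ Q = M
Y ∧ M = R
V ∨ H = H
D ∧ N = T
H ∧ T = T
R ∨ T = R
P ∨ R = R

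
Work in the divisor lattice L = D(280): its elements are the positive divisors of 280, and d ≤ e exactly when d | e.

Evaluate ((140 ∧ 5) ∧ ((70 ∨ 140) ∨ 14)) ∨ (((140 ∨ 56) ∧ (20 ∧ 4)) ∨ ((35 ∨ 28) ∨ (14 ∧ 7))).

140 ∧ 5 = 5
70 ∨ 140 = 140
140 ∨ 14 = 140
5 ∧ 140 = 5
140 ∨ 56 = 280
20 ∧ 4 = 4
280 ∧ 4 = 4
35 ∨ 28 = 140
14 ∧ 7 = 7
140 ∨ 7 = 140
4 ∨ 140 = 140
5 ∨ 140 = 140

140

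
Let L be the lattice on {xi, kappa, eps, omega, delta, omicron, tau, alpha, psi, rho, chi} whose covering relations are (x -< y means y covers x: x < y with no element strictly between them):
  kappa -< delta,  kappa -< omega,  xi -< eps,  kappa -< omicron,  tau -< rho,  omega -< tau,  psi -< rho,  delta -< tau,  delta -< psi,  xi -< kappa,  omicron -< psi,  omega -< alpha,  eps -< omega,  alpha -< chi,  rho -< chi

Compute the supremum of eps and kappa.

omega

Common upper bounds of {eps, kappa}: alpha, chi, omega, rho, tau.
The least among these is omega.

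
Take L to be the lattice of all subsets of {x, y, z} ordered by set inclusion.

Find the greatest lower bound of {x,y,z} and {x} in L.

{x}

Common lower bounds of {{x,y,z}, {x}}: {x}, {}.
The greatest among these is {x}.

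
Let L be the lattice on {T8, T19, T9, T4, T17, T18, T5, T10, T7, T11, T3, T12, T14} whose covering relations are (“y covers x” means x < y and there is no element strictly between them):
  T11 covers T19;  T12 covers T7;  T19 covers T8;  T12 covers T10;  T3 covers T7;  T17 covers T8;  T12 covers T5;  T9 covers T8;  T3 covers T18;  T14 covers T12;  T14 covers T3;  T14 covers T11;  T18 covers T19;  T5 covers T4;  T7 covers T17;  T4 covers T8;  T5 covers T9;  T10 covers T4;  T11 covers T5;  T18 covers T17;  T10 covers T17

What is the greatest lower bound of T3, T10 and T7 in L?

T17

Common lower bounds of {T3, T10, T7}: T17, T8.
The greatest among these is T17.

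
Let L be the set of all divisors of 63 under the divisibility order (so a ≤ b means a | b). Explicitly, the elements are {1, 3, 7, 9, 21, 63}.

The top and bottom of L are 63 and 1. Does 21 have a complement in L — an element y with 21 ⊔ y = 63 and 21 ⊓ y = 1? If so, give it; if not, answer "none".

For every candidate y, either 21 ∨ y ≠ 63 or 21 ∧ y ≠ 1; no complement exists.

none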